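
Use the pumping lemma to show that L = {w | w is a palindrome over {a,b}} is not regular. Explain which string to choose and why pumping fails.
Language: L = {w | w is a palindrome over {a,b}} (strings that read the same forwards and backwards)
Step 1: Assume for contradiction that L is regular, with pumping length p.
Step 2: Choose s = a^p b a^p. Then s ∈ L (it reads the same forwards and backwards) and |s| ≥ p.
Step 3: Consider any decomposition s = xyz with |xy| ≤ p and |y| > 0. Since |xy| ≤ p and the first p symbols of s are all a's, y = a^k for some k with 1 ≤ k ≤ p.
Step 4: Pumping up (i = 2): xy²z = a^(p+k) b a^p. Its reverse is a^p b a^(p+k) ≠ a^(p+k) b a^p (the single b is no longer in the middle), so xy²z is not a palindrome and xy²z ∉ L.
This contradicts the pumping lemma, so L is not regular.

Final answer: Choose s = a^p b a^p. Since |xy| ≤ p, y = a^k with k ≥ 1. Then xy²z = a^(p+k) b a^p is not a palindrome, so ∉ L.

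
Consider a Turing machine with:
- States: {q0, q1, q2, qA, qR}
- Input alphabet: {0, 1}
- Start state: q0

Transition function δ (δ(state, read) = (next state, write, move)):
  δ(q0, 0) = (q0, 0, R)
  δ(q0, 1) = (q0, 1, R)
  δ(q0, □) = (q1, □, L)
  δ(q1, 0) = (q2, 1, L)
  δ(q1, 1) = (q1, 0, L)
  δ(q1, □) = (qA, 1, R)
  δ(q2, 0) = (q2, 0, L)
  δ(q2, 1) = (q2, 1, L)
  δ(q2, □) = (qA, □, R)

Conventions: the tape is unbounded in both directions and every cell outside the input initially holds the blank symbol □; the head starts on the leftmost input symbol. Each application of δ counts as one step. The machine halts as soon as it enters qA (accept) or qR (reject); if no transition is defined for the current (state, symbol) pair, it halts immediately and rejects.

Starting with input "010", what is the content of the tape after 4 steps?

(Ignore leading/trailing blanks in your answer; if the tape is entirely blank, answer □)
Step 0: [q0]010 (head at position 0)
Step 1: δ(q0, 0) = (q0, 0, R)  ⊢  0[q0]10 (head at position 1)
Step 2: δ(q0, 1) = (q0, 1, R)  ⊢  01[q0]0 (head at position 2)
Step 3: δ(q0, 0) = (q0, 0, R)  ⊢  010[q0]□ (head at position 3)
Step 4: δ(q0, □) = (q1, □, L)  ⊢  01[q1]0□ (head at position 2)
Tape after 4 steps (ignoring surrounding blanks): 010

Final answer: Tape: 010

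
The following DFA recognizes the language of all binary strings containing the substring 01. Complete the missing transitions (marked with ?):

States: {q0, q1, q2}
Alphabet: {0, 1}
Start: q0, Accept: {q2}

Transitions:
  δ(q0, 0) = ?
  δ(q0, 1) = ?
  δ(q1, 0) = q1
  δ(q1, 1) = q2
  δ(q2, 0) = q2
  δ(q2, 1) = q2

What each state remembers (consistent with the given transitions and accept states):
  q0: 01 not seen yet and the last symbol was not 0
  q1: 01 not seen yet and the last symbol was 0
  q2: the substring 01 has already been seen
Filling in the missing entries:
  δ(q0, 0): in q0 (01 not seen yet and the last symbol was not 0), after reading 0 we have: 01 not seen yet and the last symbol was 0 → q1
  δ(q0, 1): in q0 (01 not seen yet and the last symbol was not 0), after reading 1 we have: 01 not seen yet and the last symbol was not 0 → q0

Final answer: δ(q0, 0) = q1; δ(q0, 1) = q0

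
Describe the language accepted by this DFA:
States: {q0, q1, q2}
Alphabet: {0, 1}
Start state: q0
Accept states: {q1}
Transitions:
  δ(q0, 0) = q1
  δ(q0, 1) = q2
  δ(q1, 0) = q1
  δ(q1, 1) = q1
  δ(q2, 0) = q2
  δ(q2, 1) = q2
Analyzing the DFA structure:
Start state: q0
Accept states: {q1}
Interpreting what each state remembers (checking against the transitions):
  q0: nothing has been read yet
  q1: the first symbol was 0
  q2: the first symbol was 1 (trap state)
  δ(q0, 0): in q0 (nothing has been read yet), after reading 0 we have: the first symbol was 0 → q1
  δ(q0, 1): in q0 (nothing has been read yet), after reading 1 we have: the first symbol was 1 (trap state) → q2
  δ(q1, 0): in q1 (the first symbol was 0), after reading 0 we have: the first symbol was 0 → q1
  δ(q1, 1): in q1 (the first symbol was 0), after reading 1 we have: the first symbol was 0 → q1
  δ(q2, 0): in q2 (the first symbol was 1 (trap state)), after reading 0 we have: the first symbol was 1 (trap state) → q2
  δ(q2, 1): in q2 (the first symbol was 1 (trap state)), after reading 1 we have: the first symbol was 1 (trap state) → q2
A string is accepted iff it ends in {q1}, i.e. the first symbol was 0.
Language: All binary strings starting with 0

Final answer: All binary strings starting with 0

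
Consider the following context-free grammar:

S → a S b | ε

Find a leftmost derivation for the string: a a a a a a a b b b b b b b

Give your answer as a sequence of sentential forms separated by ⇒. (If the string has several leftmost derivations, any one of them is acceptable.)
Start with S.
Step 1: the leftmost non-terminal is S; apply S → a S b:  a S b
Step 2: the leftmost non-terminal is S; apply S → a S b:  a a S b b
Step 3: the leftmost non-terminal is S; apply S → a S b:  a a a S b b b
Step 4: the leftmost non-terminal is S; apply S → a S b:  a a a a S b b b b
Step 5: the leftmost non-terminal is S; apply S → a S b:  a a a a a S b b b b b
Step 6: the leftmost non-terminal is S; apply S → a S b:  a a a a a a S b b b b b b
Step 7: the leftmost non-terminal is S; apply S → a S b:  a a a a a a a S b b b b b b b
Step 8: the leftmost non-terminal is S; apply S → ε:  a a a a a a a b b b b b b b

Final answer: S ⇒ a S b ⇒ a a S b b ⇒ a a a S b b b ⇒ a a a a S b b b b ⇒ a a a a a S b b b b b ⇒ a a a a a a S b b b b b b ⇒ a a a a a a a S b b b b b b b ⇒ a a a a a a a b b b b b b b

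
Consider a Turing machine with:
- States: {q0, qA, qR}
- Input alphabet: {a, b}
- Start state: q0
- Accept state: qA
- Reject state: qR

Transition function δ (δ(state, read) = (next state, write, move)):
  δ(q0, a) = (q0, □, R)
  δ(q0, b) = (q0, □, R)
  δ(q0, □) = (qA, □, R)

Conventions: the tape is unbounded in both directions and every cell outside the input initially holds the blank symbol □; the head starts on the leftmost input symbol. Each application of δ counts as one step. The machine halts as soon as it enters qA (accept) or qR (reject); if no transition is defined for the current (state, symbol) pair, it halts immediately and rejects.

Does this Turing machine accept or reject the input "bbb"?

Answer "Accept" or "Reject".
Step 0: [q0]bbb (head at position 0)
Step 1: δ(q0, b) = (q0, □, R)  ⊢  □[q0]bb (head at position 1)
Step 2: δ(q0, b) = (q0, □, R)  ⊢  □□[q0]b (head at position 2)
Step 3: δ(q0, b) = (q0, □, R)  ⊢  □□□[q0]□ (head at position 3)
Step 4: δ(q0, □) = (qA, □, R)  ⊢  □□□□[qA]□ (head at position 4)
The machine is in qA, so it halts and accepts.

Final answer: Accept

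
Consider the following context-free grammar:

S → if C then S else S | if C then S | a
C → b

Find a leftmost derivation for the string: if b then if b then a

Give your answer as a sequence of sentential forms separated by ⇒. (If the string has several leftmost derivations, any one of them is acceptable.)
Start with S.
Step 1: the leftmost non-terminal is S; apply S → if C then S:  if C then S
Step 2: the leftmost non-terminal is C; apply C → b:  if b then S
Step 3: the leftmost non-terminal is S; apply S → if C then S:  if b then if C then S
Step 4: the leftmost non-terminal is C; apply C → b:  if b then if b then S
Step 5: the leftmost non-terminal is S; apply S → a:  if b then if b then a

Final answer: S ⇒ if C then S ⇒ if b then S ⇒ if b then if C then S ⇒ if b then if b then S ⇒ if b then if b then a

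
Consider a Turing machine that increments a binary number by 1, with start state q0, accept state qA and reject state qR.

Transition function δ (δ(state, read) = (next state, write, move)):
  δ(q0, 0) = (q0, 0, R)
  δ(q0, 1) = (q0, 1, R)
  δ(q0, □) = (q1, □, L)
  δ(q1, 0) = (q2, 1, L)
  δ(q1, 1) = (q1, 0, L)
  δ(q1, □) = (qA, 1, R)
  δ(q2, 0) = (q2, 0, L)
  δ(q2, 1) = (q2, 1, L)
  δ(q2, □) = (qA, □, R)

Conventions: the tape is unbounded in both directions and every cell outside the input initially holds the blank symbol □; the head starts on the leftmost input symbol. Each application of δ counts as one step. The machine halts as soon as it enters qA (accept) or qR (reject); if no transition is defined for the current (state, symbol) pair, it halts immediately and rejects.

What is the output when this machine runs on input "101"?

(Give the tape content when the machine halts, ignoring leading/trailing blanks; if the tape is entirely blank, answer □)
Step 0: [q0]101 (head at position 0)
Step 1: δ(q0, 1) = (q0, 1, R)  ⊢  1[q0]01 (head at position 1)
Step 2: δ(q0, 0) = (q0, 0, R)  ⊢  10[q0]1 (head at position 2)
Step 3: δ(q0, 1) = (q0, 1, R)  ⊢  101[q0]□ (head at position 3)
Step 4: δ(q0, □) = (q1, □, L)  ⊢  10[q1]1□ (head at position 2)
Step 5: δ(q1, 1) = (q1, 0, L)  ⊢  1[q1]00□ (head at position 1)
Step 6: δ(q1, 0) = (q2, 1, L)  ⊢  [q2]110□ (head at position 0)
Step 7: δ(q2, 1) = (q2, 1, L)  ⊢  [q2]□110□ (head at position -1)
Step 8: δ(q2, □) = (qA, □, R)  ⊢  □[qA]110□ (head at position 0)
The machine is in qA, so it halts and accepts.
Tape content when halted (ignoring surrounding blanks): 110

Final answer: Output: 110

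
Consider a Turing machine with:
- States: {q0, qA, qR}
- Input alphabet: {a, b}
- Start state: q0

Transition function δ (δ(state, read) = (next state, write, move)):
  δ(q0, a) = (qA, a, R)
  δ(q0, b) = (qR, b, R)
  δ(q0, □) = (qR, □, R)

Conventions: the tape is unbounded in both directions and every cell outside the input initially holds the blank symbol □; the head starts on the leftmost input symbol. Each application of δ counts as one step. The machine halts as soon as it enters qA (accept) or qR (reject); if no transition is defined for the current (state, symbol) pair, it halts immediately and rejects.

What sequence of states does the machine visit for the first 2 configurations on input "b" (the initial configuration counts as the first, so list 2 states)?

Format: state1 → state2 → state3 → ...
Step 0: [q0]b (head at position 0)
Step 1: δ(q0, b) = (qR, b, R)  ⊢  b[qR]□ (head at position 1)
Reading off the states of these 2 configurations: q0 → qR

Final answer: q0 → qR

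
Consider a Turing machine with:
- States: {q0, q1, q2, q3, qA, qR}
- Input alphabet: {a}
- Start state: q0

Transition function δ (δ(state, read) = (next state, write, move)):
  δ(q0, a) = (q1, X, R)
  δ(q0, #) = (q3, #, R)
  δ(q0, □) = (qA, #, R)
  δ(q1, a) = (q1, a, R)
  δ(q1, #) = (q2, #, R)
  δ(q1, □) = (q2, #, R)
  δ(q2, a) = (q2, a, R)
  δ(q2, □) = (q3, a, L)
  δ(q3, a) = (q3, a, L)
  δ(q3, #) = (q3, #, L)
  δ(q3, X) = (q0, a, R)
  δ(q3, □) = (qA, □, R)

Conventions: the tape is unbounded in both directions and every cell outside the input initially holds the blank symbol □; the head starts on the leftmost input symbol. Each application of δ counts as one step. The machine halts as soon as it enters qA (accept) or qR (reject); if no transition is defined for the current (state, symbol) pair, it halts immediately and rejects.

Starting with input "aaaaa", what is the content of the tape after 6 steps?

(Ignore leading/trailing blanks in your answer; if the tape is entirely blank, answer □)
Step 0: [q0]aaaaa (head at position 0)
Step 1: δ(q0, a) = (q1, X, R)  ⊢  X[q1]aaaa (head at position 1)
Step 2: δ(q1, a) = (q1, a, R)  ⊢  Xa[q1]aaa (head at position 2)
Step 3: δ(q1, a) = (q1, a, R)  ⊢  Xaa[q1]aa (head at position 3)
Step 4: δ(q1, a) = (q1, a, R)  ⊢  Xaaa[q1]a (head at position 4)
Step 5: δ(q1, a) = (q1, a, R)  ⊢  Xaaaa[q1]□ (head at position 5)
Step 6: δ(q1, □) = (q2, #, R)  ⊢  Xaaaa#[q2]□ (head at position 6)
Tape after 6 steps (ignoring surrounding blanks): Xaaaa#

Final answer: Tape: Xaaaa#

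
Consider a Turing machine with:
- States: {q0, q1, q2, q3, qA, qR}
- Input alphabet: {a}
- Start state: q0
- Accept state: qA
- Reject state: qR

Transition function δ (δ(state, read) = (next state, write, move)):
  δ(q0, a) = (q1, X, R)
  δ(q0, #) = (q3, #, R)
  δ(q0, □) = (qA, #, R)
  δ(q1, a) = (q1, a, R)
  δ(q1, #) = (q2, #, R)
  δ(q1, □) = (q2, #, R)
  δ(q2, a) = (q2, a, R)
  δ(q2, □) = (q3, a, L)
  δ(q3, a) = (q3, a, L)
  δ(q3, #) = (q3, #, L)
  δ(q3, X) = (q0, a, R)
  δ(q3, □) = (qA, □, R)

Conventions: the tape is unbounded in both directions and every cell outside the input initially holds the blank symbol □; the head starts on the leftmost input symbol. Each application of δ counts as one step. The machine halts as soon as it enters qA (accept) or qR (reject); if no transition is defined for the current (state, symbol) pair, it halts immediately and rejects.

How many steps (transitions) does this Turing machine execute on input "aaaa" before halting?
Trace (configuration after each step, as tape_left[state]tape_right with head position):
Step 0: [q0]aaaa (head at position 0)
Step 1: X[q1]aaa (head 1)
Step 2: Xa[q1]aa (head 2)
Step 3: Xaa[q1]a (head 3)
Step 4: Xaaa[q1]□ (head 4)
Step 5: Xaaa#[q2]□ (head 5)
Step 6: Xaaa[q3]#a (head 4)
Step 7: Xaa[q3]a#a (head 3)
Step 8: Xa[q3]aa#a (head 2)
Step 9: X[q3]aaa#a (head 1)
Step 10: [q3]Xaaa#a (head 0)
Step 11: a[q0]aaa#a (head 1)
Step 12: aX[q1]aa#a (head 2)
Step 13: aXa[q1]a#a (head 3)
Step 14: aXaa[q1]#a (head 4)
Step 15: aXaa#[q2]a (head 5)
Step 16: aXaa#a[q2]□ (head 6)
Step 17: aXaa#[q3]aa (head 5)
Step 18: aXaa[q3]#aa (head 4)
Step 19: aXa[q3]a#aa (head 3)
Step 20: aX[q3]aa#aa (head 2)
Step 21: a[q3]Xaa#aa (head 1)
Step 22: aa[q0]aa#aa (head 2)
Step 23: aaX[q1]a#aa (head 3)
Step 24: aaXa[q1]#aa (head 4)
Step 25: aaXa#[q2]aa (head 5)
Step 26: aaXa#a[q2]a (head 6)
Step 27: aaXa#aa[q2]□ (head 7)
Step 28: aaXa#a[q3]aa (head 6)
Step 29: aaXa#[q3]aaa (head 5)
Step 30: aaXa[q3]#aaa (head 4)
Step 31: aaX[q3]a#aaa (head 3)
Step 32: aa[q3]Xa#aaa (head 2)
Step 33: aaa[q0]a#aaa (head 3)
Step 34: aaaX[q1]#aaa (head 4)
Step 35: aaaX#[q2]aaa (head 5)
Step 36: aaaX#a[q2]aa (head 6)
Step 37: aaaX#aa[q2]a (head 7)
Step 38: aaaX#aaa[q2]□ (head 8)
Step 39: aaaX#aa[q3]aa (head 7)
Step 40: aaaX#a[q3]aaa (head 6)
Step 41: aaaX#[q3]aaaa (head 5)
Step 42: aaaX[q3]#aaaa (head 4)
Step 43: aaa[q3]X#aaaa (head 3)
Step 44: aaaa[q0]#aaaa (head 4)
Step 45: aaaa#[q3]aaaa (head 5)
Step 46: aaaa[q3]#aaaa (head 4)
Step 47: aaa[q3]a#aaaa (head 3)
Step 48: aa[q3]aa#aaaa (head 2)
Step 49: a[q3]aaa#aaaa (head 1)
Step 50: [q3]aaaa#aaaa (head 0)
Step 51: [q3]□aaaa#aaaa (head -1)
Step 52: □[qA]aaaa#aaaa (head 0)
The machine is in qA, so it halts and accepts.
Number of transitions executed: 52.

Final answer: 52 steps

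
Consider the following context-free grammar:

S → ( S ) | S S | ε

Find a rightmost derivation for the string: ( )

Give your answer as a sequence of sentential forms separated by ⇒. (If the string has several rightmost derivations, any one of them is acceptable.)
Start with S.
Step 1: the rightmost non-terminal is S; apply S → ( S ):  ( S )
Step 2: the rightmost non-terminal is S; apply S → ε:  ( )

Final answer: S ⇒ ( S ) ⇒ ( )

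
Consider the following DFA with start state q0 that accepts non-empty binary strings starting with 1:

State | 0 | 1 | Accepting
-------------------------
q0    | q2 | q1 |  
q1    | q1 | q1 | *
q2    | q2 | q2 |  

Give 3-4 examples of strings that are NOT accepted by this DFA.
Any strings that end in a non-accepting state work; for example:
"000": q0 → q2 → q2 → q2; q2 is not accepting → rejected
"010": q0 → q2 → q2 → q2; q2 is not accepting → rejected
"011": q0 → q2 → q2 → q2; q2 is not accepting → rejected
"0100": q0 → q2 → q2 → q2 → q2; q2 is not accepting → rejected

Final answer: "000", "010", "011", "0100"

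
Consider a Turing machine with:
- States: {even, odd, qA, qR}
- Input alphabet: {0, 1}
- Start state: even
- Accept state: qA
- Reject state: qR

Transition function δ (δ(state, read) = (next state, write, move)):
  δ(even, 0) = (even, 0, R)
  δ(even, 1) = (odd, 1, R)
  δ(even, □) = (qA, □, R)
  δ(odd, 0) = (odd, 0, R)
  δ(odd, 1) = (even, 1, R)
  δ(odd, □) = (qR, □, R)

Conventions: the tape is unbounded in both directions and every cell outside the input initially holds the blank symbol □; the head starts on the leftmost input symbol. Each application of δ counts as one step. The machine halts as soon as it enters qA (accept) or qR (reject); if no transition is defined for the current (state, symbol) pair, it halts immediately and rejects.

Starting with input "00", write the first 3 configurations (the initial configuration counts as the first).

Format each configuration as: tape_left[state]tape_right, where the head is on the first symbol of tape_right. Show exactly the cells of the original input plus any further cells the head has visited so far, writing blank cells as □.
Step 0: [even]00 (head at position 0)
Step 1: δ(even, 0) = (even, 0, R)  ⊢  0[even]0 (head at position 1)
Step 2: δ(even, 0) = (even, 0, R)  ⊢  00[even]□ (head at position 2)

Final answer: [even]00 ⊢ 0[even]0 ⊢ 00[even]□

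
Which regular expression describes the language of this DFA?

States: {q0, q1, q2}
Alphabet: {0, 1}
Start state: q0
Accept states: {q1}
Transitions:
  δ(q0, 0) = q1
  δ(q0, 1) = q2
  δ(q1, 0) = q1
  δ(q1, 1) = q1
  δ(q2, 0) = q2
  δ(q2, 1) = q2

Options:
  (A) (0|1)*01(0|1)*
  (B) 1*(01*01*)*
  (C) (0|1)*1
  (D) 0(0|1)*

Testing sample strings against the DFA:
  '01010' -> accepted
  '10' -> rejected
  '100' -> rejected
  '11000' -> rejected
Checking each option for a counterexample:
  (A) (0|1)*01(0|1)*: '0' is accepted by the DFA but does not match the regex → eliminated
  (B) 1*(01*01*)*: ε is rejected by the DFA but matches the regex → eliminated
  (C) (0|1)*1: '0' is accepted by the DFA but does not match the regex → eliminated
  (D) 0(0|1)*: agrees with the DFA on all strings of length ≤ 4
Only (D) 0(0|1)* is consistent with the DFA.

Final answer: (D) 0(0|1)*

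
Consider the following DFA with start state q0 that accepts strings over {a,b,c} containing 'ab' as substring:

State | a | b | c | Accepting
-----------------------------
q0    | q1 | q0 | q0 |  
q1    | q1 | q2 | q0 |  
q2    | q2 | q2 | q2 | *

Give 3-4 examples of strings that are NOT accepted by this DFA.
Any strings that end in a non-accepting state work; for example:
"aca": q0 → q1 → q0 → q1; q1 is not accepting → rejected
"acac": q0 → q1 → q0 → q1 → q0; q0 is not accepting → rejected
"bcbb": q0 → q0 → q0 → q0 → q0; q0 is not accepting → rejected
"ccba": q0 → q0 → q0 → q0 → q1; q1 is not accepting → rejected

Final answer: "aca", "acac", "bcbb", "ccba"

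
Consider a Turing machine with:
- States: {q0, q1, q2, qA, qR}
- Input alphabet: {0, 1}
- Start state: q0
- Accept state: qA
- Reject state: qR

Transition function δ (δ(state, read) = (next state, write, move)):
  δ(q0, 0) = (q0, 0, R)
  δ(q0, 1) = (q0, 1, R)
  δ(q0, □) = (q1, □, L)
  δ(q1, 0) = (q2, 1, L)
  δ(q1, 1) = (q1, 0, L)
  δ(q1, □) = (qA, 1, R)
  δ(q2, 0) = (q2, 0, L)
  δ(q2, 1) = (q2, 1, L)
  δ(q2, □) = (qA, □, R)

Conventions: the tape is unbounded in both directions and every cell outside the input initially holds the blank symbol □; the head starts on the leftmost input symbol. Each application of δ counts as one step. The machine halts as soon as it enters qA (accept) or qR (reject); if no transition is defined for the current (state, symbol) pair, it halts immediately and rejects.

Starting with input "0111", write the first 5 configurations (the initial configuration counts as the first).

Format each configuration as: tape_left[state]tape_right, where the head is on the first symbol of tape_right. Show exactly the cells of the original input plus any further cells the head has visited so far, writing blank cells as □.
Step 0: [q0]0111 (head at position 0)
Step 1: δ(q0, 0) = (q0, 0, R)  ⊢  0[q0]111 (head at position 1)
Step 2: δ(q0, 1) = (q0, 1, R)  ⊢  01[q0]11 (head at position 2)
Step 3: δ(q0, 1) = (q0, 1, R)  ⊢  011[q0]1 (head at position 3)
Step 4: δ(q0, 1) = (q0, 1, R)  ⊢  0111[q0]□ (head at position 4)

Final answer: [q0]0111 ⊢ 0[q0]111 ⊢ 01[q0]11 ⊢ 011[q0]1 ⊢ 0111[q0]□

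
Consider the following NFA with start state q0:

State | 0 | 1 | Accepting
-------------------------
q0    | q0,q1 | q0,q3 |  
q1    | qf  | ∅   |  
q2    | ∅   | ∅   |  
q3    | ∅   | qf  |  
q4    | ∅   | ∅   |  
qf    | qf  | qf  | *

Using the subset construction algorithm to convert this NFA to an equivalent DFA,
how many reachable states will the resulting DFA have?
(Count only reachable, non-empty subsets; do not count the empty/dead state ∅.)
Start subset: {q0}
{q0}: on 0 → {q0, q1}, on 1 → {q0, q3}
{q0, q1}: on 0 → {q0, q1, qf}, on 1 → {q0, q3}
{q0, q3}: on 0 → {q0, q1}, on 1 → {q0, q3, qf}
{q0, q1, qf}: on 0 → {q0, q1, qf}, on 1 → {q0, q3, qf}
{q0, q3, qf}: on 0 → {q0, q1, qf}, on 1 → {q0, q3, qf}
Reachable non-empty subsets: {q0}, {q0, q1}, {q0, q3}, {q0, q1, qf}, {q0, q3, qf} — 5 in total.

Final answer: 5 states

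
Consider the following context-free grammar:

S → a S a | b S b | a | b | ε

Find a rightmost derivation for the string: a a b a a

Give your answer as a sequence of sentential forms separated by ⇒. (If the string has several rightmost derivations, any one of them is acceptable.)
Start with S.
Step 1: the rightmost non-terminal is S; apply S → a S a:  a S a
Step 2: the rightmost non-terminal is S; apply S → a S a:  a a S a a
Step 3: the rightmost non-terminal is S; apply S → b:  a a b a a

Final answer: S ⇒ a S a ⇒ a a S a a ⇒ a a b a a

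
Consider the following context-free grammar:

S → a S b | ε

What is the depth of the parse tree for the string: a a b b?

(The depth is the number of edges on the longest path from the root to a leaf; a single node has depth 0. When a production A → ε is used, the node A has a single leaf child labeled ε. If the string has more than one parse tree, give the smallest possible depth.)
The only parse tree applies S → a S b 2 times (once per matching a…b pair) and then S → ε.
The S nodes sit at depths 0, 1, …, 2; the innermost S (depth 2) has the single child ε at depth 3.
The terminal leaves a, b are at depths 1..2, so the longest root-to-leaf path is S → S → … → S → ε with 3 edges.
Depth = 3.

Final answer: 3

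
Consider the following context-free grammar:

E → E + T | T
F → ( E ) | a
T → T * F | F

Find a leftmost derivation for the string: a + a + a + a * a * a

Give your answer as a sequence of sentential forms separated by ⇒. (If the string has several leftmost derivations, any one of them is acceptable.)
Start with E.
Step 1: the leftmost non-terminal is E; apply E → E + T:  E + T
Step 2: the leftmost non-terminal is E; apply E → E + T:  E + T + T
Step 3: the leftmost non-terminal is E; apply E → E + T:  E + T + T + T
Step 4: the leftmost non-terminal is E; apply E → T:  T + T + T + T
Step 5: the leftmost non-terminal is T; apply T → F:  F + T + T + T
Step 6: the leftmost non-terminal is F; apply F → a:  a + T + T + T
Step 7: the leftmost non-terminal is T; apply T → F:  a + F + T + T
Step 8: the leftmost non-terminal is F; apply F → a:  a + a + T + T
Step 9: the leftmost non-terminal is T; apply T → F:  a + a + F + T
Step 10: the leftmost non-terminal is F; apply F → a:  a + a + a + T
Step 11: the leftmost non-terminal is T; apply T → T * F:  a + a + a + T * F
Step 12: the leftmost non-terminal is T; apply T → T * F:  a + a + a + T * F * F
Step 13: the leftmost non-terminal is T; apply T → F:  a + a + a + F * F * F
Step 14: the leftmost non-terminal is F; apply F → a:  a + a + a + a * F * F
Step 15: the leftmost non-terminal is F; apply F → a:  a + a + a + a * a * F
Step 16: the leftmost non-terminal is F; apply F → a:  a + a + a + a * a * a

Final answer: E ⇒ E + T ⇒ E + T + T ⇒ E + T + T + T ⇒ T + T + T + T ⇒ F + T + T + T ⇒ a + T + T + T ⇒ a + F + T + T ⇒ a + a + T + T ⇒ a + a + F + T ⇒ a + a + a + T ⇒ a + a + a + T * F ⇒ a + a + a + T * F * F ⇒ a + a + a + F * F * F ⇒ a + a + a + a * F * F ⇒ a + a + a + a * a * F ⇒ a + a + a + a * a * a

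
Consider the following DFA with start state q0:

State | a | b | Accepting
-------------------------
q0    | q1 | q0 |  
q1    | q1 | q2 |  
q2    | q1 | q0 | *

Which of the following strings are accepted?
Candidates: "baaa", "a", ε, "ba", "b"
"baaa": q0 → q0 → q1 → q1 → q1; q1 is not accepting → rejected
"a": q0 → q1; q1 is not accepting → rejected
ε: q0; q0 is not accepting → rejected
"ba": q0 → q0 → q1; q1 is not accepting → rejected
"b": q0 → q0; q0 is not accepting → rejected

Final answer: None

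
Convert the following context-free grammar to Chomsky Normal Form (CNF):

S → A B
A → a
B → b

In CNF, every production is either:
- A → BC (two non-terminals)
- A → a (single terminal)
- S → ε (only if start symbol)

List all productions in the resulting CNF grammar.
The grammar has no ε-productions or unit productions to eliminate.
S → A B is already in CNF (two non-terminals) – keep it.
A → a is already in CNF (single terminal) – keep it.
B → b is already in CNF (single terminal) – keep it.
Resulting CNF grammar (3 productions): A → a; B → b; S → A B

Final answer: A → a; B → b; S → A B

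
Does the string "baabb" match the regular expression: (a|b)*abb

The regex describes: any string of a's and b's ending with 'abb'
Yes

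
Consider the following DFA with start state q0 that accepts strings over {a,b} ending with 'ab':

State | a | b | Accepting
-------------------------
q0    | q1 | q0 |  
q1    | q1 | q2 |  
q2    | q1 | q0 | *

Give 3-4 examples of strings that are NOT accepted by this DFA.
Any strings that end in a non-accepting state work; for example:
"aba": q0 → q1 → q2 → q1; q1 is not accepting → rejected
"baa": q0 → q0 → q1 → q1; q1 is not accepting → rejected
"abba": q0 → q1 → q2 → q0 → q1; q1 is not accepting → rejected
"bbbb": q0 → q0 → q0 → q0 → q0; q0 is not accepting → rejected

Final answer: "aba", "baa", "abba", "bbbb"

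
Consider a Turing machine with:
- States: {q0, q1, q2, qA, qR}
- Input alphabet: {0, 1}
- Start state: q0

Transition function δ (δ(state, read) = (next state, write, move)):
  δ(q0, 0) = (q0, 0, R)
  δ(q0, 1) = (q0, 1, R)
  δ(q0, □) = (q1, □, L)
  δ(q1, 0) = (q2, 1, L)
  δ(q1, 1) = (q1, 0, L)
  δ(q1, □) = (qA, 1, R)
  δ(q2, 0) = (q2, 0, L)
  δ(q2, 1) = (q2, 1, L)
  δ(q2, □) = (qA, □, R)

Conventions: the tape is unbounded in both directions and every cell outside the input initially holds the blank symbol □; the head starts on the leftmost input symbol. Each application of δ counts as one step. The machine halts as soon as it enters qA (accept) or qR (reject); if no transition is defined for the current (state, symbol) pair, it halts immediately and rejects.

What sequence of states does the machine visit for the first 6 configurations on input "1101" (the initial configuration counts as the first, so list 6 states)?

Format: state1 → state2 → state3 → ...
Step 0: [q0]1101 (head at position 0)
Step 1: δ(q0, 1) = (q0, 1, R)  ⊢  1[q0]101 (head at position 1)
Step 2: δ(q0, 1) = (q0, 1, R)  ⊢  11[q0]01 (head at position 2)
Step 3: δ(q0, 0) = (q0, 0, R)  ⊢  110[q0]1 (head at position 3)
Step 4: δ(q0, 1) = (q0, 1, R)  ⊢  1101[q0]□ (head at position 4)
Step 5: δ(q0, □) = (q1, □, L)  ⊢  110[q1]1□ (head at position 3)
Reading off the states of these 6 configurations: q0 → q0 → q0 → q0 → q0 → q1

Final answer: q0 → q0 → q0 → q0 → q0 → q1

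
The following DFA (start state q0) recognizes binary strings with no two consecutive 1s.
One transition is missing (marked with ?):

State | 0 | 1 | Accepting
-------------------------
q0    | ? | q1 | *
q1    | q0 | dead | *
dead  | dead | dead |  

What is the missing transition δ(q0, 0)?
q0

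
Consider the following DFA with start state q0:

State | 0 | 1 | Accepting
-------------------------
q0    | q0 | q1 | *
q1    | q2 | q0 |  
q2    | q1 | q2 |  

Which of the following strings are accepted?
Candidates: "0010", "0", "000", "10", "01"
"0010": q0 → q0 → q0 → q1 → q2; q2 is not accepting → rejected
"0": q0 → q0; q0 is accepting → accepted
"000": q0 → q0 → q0 → q0; q0 is accepting → accepted
"10": q0 → q1 → q2; q2 is not accepting → rejected
"01": q0 → q0 → q1; q1 is not accepting → rejected

Final answer: "0", "000"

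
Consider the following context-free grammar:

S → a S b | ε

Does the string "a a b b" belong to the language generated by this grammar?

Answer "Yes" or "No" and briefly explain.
A derivation exists: S ⇒ a S b ⇒ a a S b b ⇒ a a b b (using S → a S b twice, then S → ε).

Final answer: Yes - a valid derivation exists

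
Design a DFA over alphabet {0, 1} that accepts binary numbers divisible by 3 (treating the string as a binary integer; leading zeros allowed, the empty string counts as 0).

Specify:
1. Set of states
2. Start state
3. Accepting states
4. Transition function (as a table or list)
One valid DFA (any DFA recognizing the same language is acceptable):
States: {q0, q1, q2}
Start: q0
Accepting: {q0}
Transitions (accepting states marked with *):
State | 0 | 1 | Accepting
-------------------------
q0    | q0 | q1 | *
q1    | q2 | q0 |  
q2    | q1 | q2 |  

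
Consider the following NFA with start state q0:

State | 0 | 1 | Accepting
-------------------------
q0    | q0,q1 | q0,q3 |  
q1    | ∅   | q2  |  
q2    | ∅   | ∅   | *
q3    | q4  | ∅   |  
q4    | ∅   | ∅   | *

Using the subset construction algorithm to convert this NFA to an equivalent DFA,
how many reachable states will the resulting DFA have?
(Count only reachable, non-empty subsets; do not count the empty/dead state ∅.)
Start subset: {q0}
{q0}: on 0 → {q0, q1}, on 1 → {q0, q3}
{q0, q1}: on 0 → {q0, q1}, on 1 → {q0, q2, q3}
{q0, q3}: on 0 → {q0, q1, q4}, on 1 → {q0, q3}
{q0, q2, q3}: on 0 → {q0, q1, q4}, on 1 → {q0, q3}
{q0, q1, q4}: on 0 → {q0, q1}, on 1 → {q0, q2, q3}
Reachable non-empty subsets: {q0}, {q0, q1}, {q0, q3}, {q0, q2, q3}, {q0, q1, q4} — 5 in total.

Final answer: 5 states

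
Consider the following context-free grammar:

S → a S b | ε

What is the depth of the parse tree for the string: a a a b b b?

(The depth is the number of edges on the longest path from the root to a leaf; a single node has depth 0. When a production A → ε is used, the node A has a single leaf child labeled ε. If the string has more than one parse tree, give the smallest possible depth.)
The only parse tree applies S → a S b 3 times (once per matching a…b pair) and then S → ε.
The S nodes sit at depths 0, 1, …, 3; the innermost S (depth 3) has the single child ε at depth 4.
The terminal leaves a, b are at depths 1..3, so the longest root-to-leaf path is S → S → … → S → ε with 4 edges.
Depth = 4.

Final answer: 4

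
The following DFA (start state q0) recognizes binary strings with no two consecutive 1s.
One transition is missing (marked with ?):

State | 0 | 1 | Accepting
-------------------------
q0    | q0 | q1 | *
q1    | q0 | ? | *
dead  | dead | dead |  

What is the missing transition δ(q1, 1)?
dead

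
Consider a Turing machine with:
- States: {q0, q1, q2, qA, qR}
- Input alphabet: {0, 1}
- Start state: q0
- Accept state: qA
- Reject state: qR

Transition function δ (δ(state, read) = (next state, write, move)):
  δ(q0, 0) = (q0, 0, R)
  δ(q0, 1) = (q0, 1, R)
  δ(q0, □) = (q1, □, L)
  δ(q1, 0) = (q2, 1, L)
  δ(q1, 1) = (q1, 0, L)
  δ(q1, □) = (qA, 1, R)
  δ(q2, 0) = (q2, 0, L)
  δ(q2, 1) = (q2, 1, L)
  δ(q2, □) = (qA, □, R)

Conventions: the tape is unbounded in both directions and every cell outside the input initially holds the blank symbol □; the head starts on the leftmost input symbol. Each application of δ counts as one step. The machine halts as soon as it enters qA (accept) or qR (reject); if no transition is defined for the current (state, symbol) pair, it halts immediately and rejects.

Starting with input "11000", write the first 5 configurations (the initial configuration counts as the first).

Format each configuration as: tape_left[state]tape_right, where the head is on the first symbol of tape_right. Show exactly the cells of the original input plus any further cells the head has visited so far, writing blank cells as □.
Step 0: [q0]11000 (head at position 0)
Step 1: δ(q0, 1) = (q0, 1, R)  ⊢  1[q0]1000 (head at position 1)
Step 2: δ(q0, 1) = (q0, 1, R)  ⊢  11[q0]000 (head at position 2)
Step 3: δ(q0, 0) = (q0, 0, R)  ⊢  110[q0]00 (head at position 3)
Step 4: δ(q0, 0) = (q0, 0, R)  ⊢  1100[q0]0 (head at position 4)

Final answer: [q0]11000 ⊢ 1[q0]1000 ⊢ 11[q0]000 ⊢ 110[q0]00 ⊢ 1100[q0]0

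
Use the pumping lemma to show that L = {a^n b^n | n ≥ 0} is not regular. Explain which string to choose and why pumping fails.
Language: L = {a^n b^n | n ≥ 0} (equal numbers of a's followed by b's)
Step 1: Assume for contradiction that L is regular, with pumping length p.
Step 2: Choose s = a^p b^p. Then s ∈ L (it has p a's followed by p b's) and |s| ≥ p.
Step 3: Consider any decomposition s = xyz with |xy| ≤ p and |y| > 0. Since |xy| ≤ p and the first p symbols of s are all a's, y = a^k for some k with 1 ≤ k ≤ p.
Step 4: Pumping up (i = 2): xy²z = a^(p+k) b^p, which has more a's than b's, so xy²z ∉ L.
This contradicts the pumping lemma, so L is not regular.

Final answer: Choose s = a^p b^p. Since |xy| ≤ p, y = a^k with k ≥ 1. Then xy²z = a^(p+k) b^p ∉ L.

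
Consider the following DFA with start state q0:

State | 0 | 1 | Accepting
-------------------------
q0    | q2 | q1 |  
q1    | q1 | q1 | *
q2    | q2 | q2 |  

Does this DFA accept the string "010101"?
Start in q0.
Read '0': q0 → q2
Read '1': q2 → q2
Read '0': q2 → q2
Read '1': q2 → q2
Read '0': q2 → q2
Read '1': q2 → q2
Final state q2 is not accepting, so the string is rejected.

Final answer: No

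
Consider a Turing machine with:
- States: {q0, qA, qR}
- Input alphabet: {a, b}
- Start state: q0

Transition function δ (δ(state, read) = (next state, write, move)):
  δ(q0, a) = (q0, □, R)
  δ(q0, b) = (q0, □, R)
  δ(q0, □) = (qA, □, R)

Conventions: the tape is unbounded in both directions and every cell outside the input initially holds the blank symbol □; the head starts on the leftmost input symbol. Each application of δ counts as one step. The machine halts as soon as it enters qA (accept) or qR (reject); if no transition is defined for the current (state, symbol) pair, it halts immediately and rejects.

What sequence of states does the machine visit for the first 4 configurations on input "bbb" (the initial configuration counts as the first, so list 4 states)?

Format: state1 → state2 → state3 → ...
Step 0: [q0]bbb (head at position 0)
Step 1: δ(q0, b) = (q0, □, R)  ⊢  □[q0]bb (head at position 1)
Step 2: δ(q0, b) = (q0, □, R)  ⊢  □□[q0]b (head at position 2)
Step 3: δ(q0, b) = (q0, □, R)  ⊢  □□□[q0]□ (head at position 3)
Reading off the states of these 4 configurations: q0 → q0 → q0 → q0

Final answer: q0 → q0 → q0 → q0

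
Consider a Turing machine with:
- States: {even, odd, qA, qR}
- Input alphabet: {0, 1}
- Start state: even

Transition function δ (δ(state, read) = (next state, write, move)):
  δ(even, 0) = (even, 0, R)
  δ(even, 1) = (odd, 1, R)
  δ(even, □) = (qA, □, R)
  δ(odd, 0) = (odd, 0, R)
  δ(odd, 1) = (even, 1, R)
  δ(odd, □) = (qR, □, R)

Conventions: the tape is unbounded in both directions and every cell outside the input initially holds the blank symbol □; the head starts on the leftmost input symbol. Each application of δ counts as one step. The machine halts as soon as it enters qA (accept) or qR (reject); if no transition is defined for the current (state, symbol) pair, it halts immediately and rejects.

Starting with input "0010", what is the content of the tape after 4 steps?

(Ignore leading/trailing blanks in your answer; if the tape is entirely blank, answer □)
Step 0: [even]0010 (head at position 0)
Step 1: δ(even, 0) = (even, 0, R)  ⊢  0[even]010 (head at position 1)
Step 2: δ(even, 0) = (even, 0, R)  ⊢  00[even]10 (head at position 2)
Step 3: δ(even, 1) = (odd, 1, R)  ⊢  001[odd]0 (head at position 3)
Step 4: δ(odd, 0) = (odd, 0, R)  ⊢  0010[odd]□ (head at position 4)
Tape after 4 steps (ignoring surrounding blanks): 0010

Final answer: Tape: 0010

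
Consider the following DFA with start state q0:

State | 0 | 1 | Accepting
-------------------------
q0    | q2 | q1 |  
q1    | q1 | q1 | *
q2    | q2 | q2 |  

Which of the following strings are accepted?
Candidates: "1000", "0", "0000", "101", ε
"1000": q0 → q1 → q1 → q1 → q1; q1 is accepting → accepted
"0": q0 → q2; q2 is not accepting → rejected
"0000": q0 → q2 → q2 → q2 → q2; q2 is not accepting → rejected
"101": q0 → q1 → q1 → q1; q1 is accepting → accepted
ε: q0; q0 is not accepting → rejected

Final answer: "1000", "101"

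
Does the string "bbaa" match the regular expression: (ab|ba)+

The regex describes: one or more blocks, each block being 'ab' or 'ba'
No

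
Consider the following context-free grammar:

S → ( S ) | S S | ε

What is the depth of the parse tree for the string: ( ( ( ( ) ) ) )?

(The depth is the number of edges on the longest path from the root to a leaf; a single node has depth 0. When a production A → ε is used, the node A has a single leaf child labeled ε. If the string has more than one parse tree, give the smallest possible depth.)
The string is 4 nested pairs. The shallowest parse tree applies S → ( S ) 4 times (one node per nested pair, each a child of the previous) and then S → ε in the middle.
S nodes at depths 0..4, ε leaf at depth 5; parentheses leaves are at depths 1..4.
(Using S → S S with an S → ε child anywhere only adds levels, so it cannot give a shallower tree.)
Depth = 5.

Final answer: 5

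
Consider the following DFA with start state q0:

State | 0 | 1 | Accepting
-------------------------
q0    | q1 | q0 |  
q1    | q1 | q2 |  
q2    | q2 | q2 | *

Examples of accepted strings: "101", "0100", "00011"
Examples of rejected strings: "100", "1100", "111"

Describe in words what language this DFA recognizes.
binary strings containing '01' as a substring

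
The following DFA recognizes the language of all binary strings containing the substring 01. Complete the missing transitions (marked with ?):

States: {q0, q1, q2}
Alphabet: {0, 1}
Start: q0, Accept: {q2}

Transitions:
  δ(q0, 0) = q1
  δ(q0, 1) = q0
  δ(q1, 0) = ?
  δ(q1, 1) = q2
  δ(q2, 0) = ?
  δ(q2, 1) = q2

What each state remembers (consistent with the given transitions and accept states):
  q0: 01 not seen yet and the last symbol was not 0
  q1: 01 not seen yet and the last symbol was 0
  q2: the substring 01 has already been seen
Filling in the missing entries:
  δ(q1, 0): in q1 (01 not seen yet and the last symbol was 0), after reading 0 we have: 01 not seen yet and the last symbol was 0 → q1
  δ(q2, 0): in q2 (the substring 01 has already been seen), after reading 0 we have: the substring 01 has already been seen → q2

Final answer: δ(q1, 0) = q1; δ(q2, 0) = q2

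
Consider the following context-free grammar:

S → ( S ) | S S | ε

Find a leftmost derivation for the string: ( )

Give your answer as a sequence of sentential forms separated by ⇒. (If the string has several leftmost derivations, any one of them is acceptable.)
Start with S.
Step 1: the leftmost non-terminal is S; apply S → ( S ):  ( S )
Step 2: the leftmost non-terminal is S; apply S → ε:  ( )

Final answer: S ⇒ ( S ) ⇒ ( )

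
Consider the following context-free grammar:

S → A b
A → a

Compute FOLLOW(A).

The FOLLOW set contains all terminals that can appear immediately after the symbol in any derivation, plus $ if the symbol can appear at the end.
A occurs only in S → A b, where it is immediately followed by the terminal b. So FOLLOW(A) = {b}.

Final answer: {b}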